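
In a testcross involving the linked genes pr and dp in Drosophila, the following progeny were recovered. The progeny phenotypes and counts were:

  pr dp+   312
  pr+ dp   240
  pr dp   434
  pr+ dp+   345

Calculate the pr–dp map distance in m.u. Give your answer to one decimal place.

The two most frequent classes, pr+ dp+ (345) and pr dp (434), are the parental types, so the F1 was pr+ dp+ / pr dp.
The recombinant classes are pr+ dp and pr dp+: 240 + 312 = 552.
Recombination frequency = 552/1331 = 0.4147 ≈ 41.5%, i.e. 41.5 m.u.

41.5 m.u.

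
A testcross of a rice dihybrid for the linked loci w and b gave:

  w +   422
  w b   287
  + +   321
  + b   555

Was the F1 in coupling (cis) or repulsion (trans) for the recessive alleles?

The two most frequent classes are + b (555) and w + (422); these are the parental (non-recombinant) types.
So the F1 carried + b on one chromosome and w + on the other — the recessive alleles are on opposite chromosomes (trans / repulsion).

trans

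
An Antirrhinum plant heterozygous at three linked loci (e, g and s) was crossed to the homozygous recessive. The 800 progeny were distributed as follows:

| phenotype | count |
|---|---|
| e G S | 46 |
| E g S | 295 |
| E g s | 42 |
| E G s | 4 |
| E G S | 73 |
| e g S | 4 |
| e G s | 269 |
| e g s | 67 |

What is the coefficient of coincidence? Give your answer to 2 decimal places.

The two most frequent reciprocal classes, E g S and e G s, are the parental types, so the F1 was E g S / e G s.
The two rarest classes, e g S and E G s, are the double crossovers. Comparing them with the parentals, only the e allele has switched, so e is the middle locus and the order is s – e – g.
s–e: (88 + 8)/800 = 0.1200; e–g: (140 + 8)/800 = 0.1850.
Expected DCO frequency = 0.1200 × 0.1850 ≈ 0.02220; observed = 8/800 ≈ 0.01000.
Coefficient of coincidence = 0.01000/0.02220 ≈ 0.45.

0.45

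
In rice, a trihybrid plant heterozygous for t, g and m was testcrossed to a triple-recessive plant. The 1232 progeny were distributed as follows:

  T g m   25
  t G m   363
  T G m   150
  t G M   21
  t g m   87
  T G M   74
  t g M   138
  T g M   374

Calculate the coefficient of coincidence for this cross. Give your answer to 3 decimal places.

The two most frequent reciprocal classes, T g M and t G m, are the parental types, so the F1 was T g M / t G m.
The two rarest classes, T g m and t G M, are the double crossovers. Comparing them with the parentals, only the m allele has switched, so m is the middle locus and the order is g – m – t.
g–m: (161 + 46)/1232 = 0.1680; m–t: (288 + 46)/1232 = 0.2711.
Expected DCO frequency = 0.1680 × 0.2711 ≈ 0.04554; observed = 46/1232 ≈ 0.03734.
Coefficient of coincidence = 0.03734/0.04554 ≈ 0.820.

0.820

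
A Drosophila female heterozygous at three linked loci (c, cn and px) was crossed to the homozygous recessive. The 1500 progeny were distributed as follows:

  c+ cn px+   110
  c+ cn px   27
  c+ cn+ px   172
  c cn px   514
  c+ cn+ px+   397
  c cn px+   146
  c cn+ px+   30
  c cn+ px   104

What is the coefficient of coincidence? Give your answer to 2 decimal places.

0.84

The two most frequent reciprocal classes, c cn px and c+ cn+ px+, are the parental types, so the F1 was c cn px / c+ cn+ px+.
The two rarest classes, c+ cn px and c cn+ px+, are the double crossovers. Comparing them with the parentals, only the c allele has switched, so c is the middle locus and the order is cn – c – px.
cn–c: (214 + 57)/1500 = 0.1807; c–px: (318 + 57)/1500 = 0.2500.
Expected DCO frequency = 0.1807 × 0.2500 ≈ 0.04517; observed = 57/1500 ≈ 0.03800.
Coefficient of coincidence = 0.03800/0.04517 ≈ 0.84.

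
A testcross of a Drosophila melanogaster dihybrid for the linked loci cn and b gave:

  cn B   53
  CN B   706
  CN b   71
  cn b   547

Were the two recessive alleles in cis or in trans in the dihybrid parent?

The two most frequent classes are CN B (706) and cn b (547); these are the parental (non-recombinant) types.
So the F1 carried CN B on one chromosome and cn b on the other — the recessive alleles are on the same chromosome (cis / coupling).

cis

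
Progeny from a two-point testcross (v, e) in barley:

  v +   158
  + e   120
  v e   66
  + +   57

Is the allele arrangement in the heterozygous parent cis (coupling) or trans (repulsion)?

The two most frequent classes are + e (120) and v + (158); these are the parental (non-recombinant) types.
So the F1 carried + e on one chromosome and v + on the other — the recessive alleles are on opposite chromosomes (trans / repulsion).

trans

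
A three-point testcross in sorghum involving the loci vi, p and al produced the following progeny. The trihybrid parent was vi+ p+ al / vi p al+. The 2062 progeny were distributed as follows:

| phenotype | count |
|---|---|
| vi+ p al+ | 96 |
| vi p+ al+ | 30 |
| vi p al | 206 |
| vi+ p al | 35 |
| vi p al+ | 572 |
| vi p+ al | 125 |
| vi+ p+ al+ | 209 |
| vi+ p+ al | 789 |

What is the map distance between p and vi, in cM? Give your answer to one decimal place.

13.9 cM

The two rarest classes, vi+ p al and vi p+ al+, are the double crossovers. Comparing them with the parentals, only the p allele has switched, so p is the middle locus and the order is vi – p – al.
Crossovers in the vi–p interval produce the single-crossover classes vi p+ al and vi+ p al+ (125 + 96 = 221) plus the double crossovers (65).
RF(vi–p) = (221 + 65) / 2062 = 286/2062 = 0.1387 → 13.9 cM.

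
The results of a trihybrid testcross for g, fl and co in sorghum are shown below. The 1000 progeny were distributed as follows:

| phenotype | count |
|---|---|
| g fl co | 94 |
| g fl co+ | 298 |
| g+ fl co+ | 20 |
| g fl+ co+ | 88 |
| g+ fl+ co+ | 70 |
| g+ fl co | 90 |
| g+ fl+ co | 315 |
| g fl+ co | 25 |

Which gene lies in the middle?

The two most frequent reciprocal classes, g+ fl+ co and g fl co+, are the parental types, so the F1 was g+ fl+ co / g fl co+.
The two rarest classes, g fl+ co and g+ fl co+, are the double crossovers. Comparing them with the parentals, only the g allele has switched, so g is the middle locus and the order is fl – g – co.

g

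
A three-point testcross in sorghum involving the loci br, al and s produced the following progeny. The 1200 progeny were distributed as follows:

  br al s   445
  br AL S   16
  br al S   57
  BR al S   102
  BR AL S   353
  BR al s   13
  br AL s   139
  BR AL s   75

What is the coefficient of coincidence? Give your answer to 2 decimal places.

0.80

The two most frequent reciprocal classes, br al s and BR AL S, are the parental types, so the F1 was br al s / BR AL S.
The two rarest classes, BR al s and br AL S, are the double crossovers. Comparing them with the parentals, only the br allele has switched, so br is the middle locus and the order is al – br – s.
al–br: (241 + 29)/1200 = 0.2250; br–s: (132 + 29)/1200 = 0.1342.
Expected DCO frequency = 0.2250 × 0.1342 ≈ 0.03020; observed = 29/1200 ≈ 0.02417.
Coefficient of coincidence = 0.02417/0.03020 ≈ 0.80.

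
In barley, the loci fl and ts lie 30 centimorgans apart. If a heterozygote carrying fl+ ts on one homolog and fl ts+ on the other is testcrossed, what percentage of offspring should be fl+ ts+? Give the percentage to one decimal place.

A map distance of 30 centimorgans corresponds to a recombination frequency of 0.300.
The F1 is fl+ ts / fl ts+, so fl+ ts+ is a recombinant gamete class with expected frequency r/2 = 0.300/2 = 0.1500.
That is 0.1500 = 15.0% of the progeny.

15.0%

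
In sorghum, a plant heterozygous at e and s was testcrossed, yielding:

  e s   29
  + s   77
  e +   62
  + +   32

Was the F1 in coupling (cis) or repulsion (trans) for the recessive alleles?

trans

The two most frequent classes are + s (77) and e + (62); these are the parental (non-recombinant) types.
So the F1 carried + s on one chromosome and e + on the other — the recessive alleles are on opposite chromosomes (trans / repulsion).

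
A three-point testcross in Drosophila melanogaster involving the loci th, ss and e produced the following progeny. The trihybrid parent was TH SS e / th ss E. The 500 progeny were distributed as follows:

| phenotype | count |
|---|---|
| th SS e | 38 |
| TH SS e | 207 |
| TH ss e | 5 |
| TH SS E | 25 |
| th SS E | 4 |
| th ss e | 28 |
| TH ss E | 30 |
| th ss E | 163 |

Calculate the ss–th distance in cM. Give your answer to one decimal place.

15.4 cM

The two rarest classes, TH ss e and th SS E, are the double crossovers. Comparing them with the parentals, only the ss allele has switched, so ss is the middle locus and the order is e – ss – th.
Crossovers in the ss–th interval produce the single-crossover classes th SS e and TH ss E (38 + 30 = 68) plus the double crossovers (9).
RF(ss–th) = (68 + 9) / 500 = 77/500 = 0.1540 → 15.4 cM.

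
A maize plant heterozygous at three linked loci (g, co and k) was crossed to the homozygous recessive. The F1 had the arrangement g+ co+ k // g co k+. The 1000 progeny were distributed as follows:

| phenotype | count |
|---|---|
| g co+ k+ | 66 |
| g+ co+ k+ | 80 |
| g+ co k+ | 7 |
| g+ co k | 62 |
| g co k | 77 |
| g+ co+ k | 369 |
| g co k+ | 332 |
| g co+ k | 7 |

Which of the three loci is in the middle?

The two rarest classes, g co+ k and g+ co k+, are the double crossovers. Comparing them with the parentals, only the g allele has switched, so g is the middle locus and the order is co – g – k.

g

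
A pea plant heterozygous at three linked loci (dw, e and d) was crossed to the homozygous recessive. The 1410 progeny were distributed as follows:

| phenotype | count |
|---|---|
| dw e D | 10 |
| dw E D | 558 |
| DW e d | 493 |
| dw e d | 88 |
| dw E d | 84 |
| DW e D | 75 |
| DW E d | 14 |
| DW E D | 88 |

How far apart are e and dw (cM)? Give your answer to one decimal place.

The two most frequent reciprocal classes, dw E D and DW e d, are the parental types, so the F1 was dw E D / DW e d.
The two rarest classes, dw e D and DW E d, are the double crossovers. Comparing them with the parentals, only the e allele has switched, so e is the middle locus and the order is dw – e – d.
Crossovers in the dw–e interval produce the single-crossover classes DW E D and dw e d (88 + 88 = 176) plus the double crossovers (24).
RF(dw–e) = (176 + 24) / 1410 = 200/1410 = 0.1418 → 14.2 cM.

14.2 cM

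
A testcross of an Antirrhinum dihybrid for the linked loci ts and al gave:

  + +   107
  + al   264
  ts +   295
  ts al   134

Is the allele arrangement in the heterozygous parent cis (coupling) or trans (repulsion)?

trans

The two most frequent classes are + al (264) and ts + (295); these are the parental (non-recombinant) types.
So the F1 carried + al on one chromosome and ts + on the other — the recessive alleles are on opposite chromosomes (trans / repulsion).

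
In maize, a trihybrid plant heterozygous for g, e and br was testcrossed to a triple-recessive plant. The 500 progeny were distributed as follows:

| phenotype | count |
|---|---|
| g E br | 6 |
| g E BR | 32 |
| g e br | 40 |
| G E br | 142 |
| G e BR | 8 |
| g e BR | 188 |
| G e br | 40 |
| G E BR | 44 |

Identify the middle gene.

The two most frequent reciprocal classes, G E br and g e BR, are the parental types, so the F1 was G E br / g e BR.
The two rarest classes, g E br and G e BR, are the double crossovers. Comparing them with the parentals, only the g allele has switched, so g is the middle locus and the order is e – g – br.

g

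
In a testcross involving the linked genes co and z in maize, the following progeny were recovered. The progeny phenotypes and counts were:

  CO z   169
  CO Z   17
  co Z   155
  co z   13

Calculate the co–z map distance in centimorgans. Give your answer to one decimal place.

8.5 centimorgans

The two most frequent classes, CO z (169) and co Z (155), are the parental types, so the F1 was CO z / co Z.
The recombinant classes are CO Z and co z: 17 + 13 = 30.
Recombination frequency = 30/354 = 0.0847 ≈ 8.5%, i.e. 8.5 centimorgans.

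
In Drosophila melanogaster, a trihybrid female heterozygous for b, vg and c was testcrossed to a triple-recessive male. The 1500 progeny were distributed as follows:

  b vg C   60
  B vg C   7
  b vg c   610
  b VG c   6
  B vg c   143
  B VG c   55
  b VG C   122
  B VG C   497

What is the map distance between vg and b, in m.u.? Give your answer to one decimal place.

18.5 m.u.

The two most frequent reciprocal classes, b vg c and B VG C, are the parental types, so the F1 was b vg c / B VG C.
The two rarest classes, b VG c and B vg C, are the double crossovers. Comparing them with the parentals, only the vg allele has switched, so vg is the middle locus and the order is b – vg – c.
Crossovers in the b–vg interval produce the single-crossover classes B vg c and b VG C (143 + 122 = 265) plus the double crossovers (13).
RF(b–vg) = (265 + 13) / 1500 = 278/1500 = 0.1853 → 18.5 m.u.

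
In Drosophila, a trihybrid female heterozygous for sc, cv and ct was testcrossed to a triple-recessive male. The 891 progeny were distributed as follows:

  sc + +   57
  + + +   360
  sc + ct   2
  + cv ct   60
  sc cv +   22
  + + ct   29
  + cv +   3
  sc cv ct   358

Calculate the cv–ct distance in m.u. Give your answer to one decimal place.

The two most frequent reciprocal classes, + + + and sc cv ct, are the parental types, so the F1 was + + + / sc cv ct.
The two rarest classes, + cv + and sc + ct, are the double crossovers. Comparing them with the parentals, only the cv allele has switched, so cv is the middle locus and the order is ct – cv – sc.
Crossovers in the ct–cv interval produce the single-crossover classes + + ct and sc cv + (29 + 22 = 51) plus the double crossovers (5).
RF(ct–cv) = (51 + 5) / 891 = 56/891 = 0.0629 → 6.3 m.u.

6.3 m.u.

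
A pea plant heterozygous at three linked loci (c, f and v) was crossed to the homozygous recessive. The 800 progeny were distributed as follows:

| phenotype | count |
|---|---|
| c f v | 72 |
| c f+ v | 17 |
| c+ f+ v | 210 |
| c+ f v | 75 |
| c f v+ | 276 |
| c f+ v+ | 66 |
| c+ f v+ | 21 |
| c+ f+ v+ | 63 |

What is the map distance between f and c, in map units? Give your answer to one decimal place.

The two most frequent reciprocal classes, c+ f+ v and c f v+, are the parental types, so the F1 was c+ f+ v / c f v+.
The two rarest classes, c f+ v and c+ f v+, are the double crossovers. Comparing them with the parentals, only the c allele has switched, so c is the middle locus and the order is v – c – f.
Crossovers in the c–f interval produce the single-crossover classes c+ f v and c f+ v+ (75 + 66 = 141) plus the double crossovers (38).
RF(c–f) = (141 + 38) / 800 = 179/800 = 0.2238 → 22.4 map units.

22.4 map units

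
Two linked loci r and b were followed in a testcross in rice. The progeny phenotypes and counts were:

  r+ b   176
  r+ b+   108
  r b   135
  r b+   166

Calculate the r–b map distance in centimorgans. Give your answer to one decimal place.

41.5 centimorgans

The two most frequent classes, r+ b (176) and r b+ (166), are the parental types, so the F1 was r+ b / r b+.
The recombinant classes are r+ b+ and r b: 108 + 135 = 243.
Recombination frequency = 243/585 = 0.4154 ≈ 41.5%, i.e. 41.5 centimorgans.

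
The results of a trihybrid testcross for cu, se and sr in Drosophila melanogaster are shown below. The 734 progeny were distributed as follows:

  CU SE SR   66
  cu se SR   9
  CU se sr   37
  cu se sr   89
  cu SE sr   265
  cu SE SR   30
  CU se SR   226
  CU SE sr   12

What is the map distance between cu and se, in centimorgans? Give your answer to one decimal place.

The two most frequent reciprocal classes, cu SE sr and CU se SR, are the parental types, so the F1 was cu SE sr / CU se SR.
The two rarest classes, CU SE sr and cu se SR, are the double crossovers. Comparing them with the parentals, only the cu allele has switched, so cu is the middle locus and the order is se – cu – sr.
Crossovers in the se–cu interval produce the single-crossover classes cu se sr and CU SE SR (89 + 66 = 155) plus the double crossovers (21).
RF(se–cu) = (155 + 21) / 734 = 176/734 = 0.2398 → 24.0 centimorgans.

24.0 centimorgans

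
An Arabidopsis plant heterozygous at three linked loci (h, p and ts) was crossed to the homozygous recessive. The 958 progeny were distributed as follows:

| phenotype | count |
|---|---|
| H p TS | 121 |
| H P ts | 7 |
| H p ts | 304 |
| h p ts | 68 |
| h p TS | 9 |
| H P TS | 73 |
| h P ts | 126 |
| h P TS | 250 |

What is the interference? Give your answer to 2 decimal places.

The two most frequent reciprocal classes, h P TS and H p ts, are the parental types, so the F1 was h P TS / H p ts.
The two rarest classes, h p TS and H P ts, are the double crossovers. Comparing them with the parentals, only the p allele has switched, so p is the middle locus and the order is h – p – ts.
h–p: (141 + 16)/958 = 0.1639; p–ts: (247 + 16)/958 = 0.2745.
Expected DCO frequency = 0.1639 × 0.2745 ≈ 0.04499; observed = 16/958 ≈ 0.01670.
Coefficient of coincidence = 0.01670/0.04499 ≈ 0.37; interference = 1 − 0.37 = 0.63.

0.63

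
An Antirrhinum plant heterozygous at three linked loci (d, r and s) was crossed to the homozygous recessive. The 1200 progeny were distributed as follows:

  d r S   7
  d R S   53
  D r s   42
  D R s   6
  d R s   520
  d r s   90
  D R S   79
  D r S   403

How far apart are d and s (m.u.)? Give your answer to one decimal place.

The two most frequent reciprocal classes, d R s and D r S, are the parental types, so the F1 was d R s / D r S.
The two rarest classes, D R s and d r S, are the double crossovers. Comparing them with the parentals, only the d allele has switched, so d is the middle locus and the order is r – d – s.
Crossovers in the d–s interval produce the single-crossover classes d R S and D r s (53 + 42 = 95) plus the double crossovers (13).
RF(d–s) = (95 + 13) / 1200 = 108/1200 = 0.0900 → 9.0 m.u.

9.0 m.u.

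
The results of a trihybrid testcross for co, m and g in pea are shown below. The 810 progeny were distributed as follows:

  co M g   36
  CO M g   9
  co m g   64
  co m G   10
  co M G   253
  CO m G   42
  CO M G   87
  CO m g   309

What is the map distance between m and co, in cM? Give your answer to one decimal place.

21.0 cM

The two most frequent reciprocal classes, co M G and CO m g, are the parental types, so the F1 was co M G / CO m g.
The two rarest classes, co m G and CO M g, are the double crossovers. Comparing them with the parentals, only the m allele has switched, so m is the middle locus and the order is co – m – g.
Crossovers in the co–m interval produce the single-crossover classes CO M G and co m g (87 + 64 = 151) plus the double crossovers (19).
RF(co–m) = (151 + 19) / 810 = 170/810 = 0.2099 → 21.0 cM.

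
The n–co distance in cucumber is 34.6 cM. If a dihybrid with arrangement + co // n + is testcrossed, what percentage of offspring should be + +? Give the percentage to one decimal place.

A map distance of 34.6 cM corresponds to a recombination frequency of 0.346.
The F1 is + co / n +, so + + is a recombinant gamete class with expected frequency r/2 = 0.346/2 = 0.1730.
That is 0.1730 = 17.3% of the progeny.

17.3%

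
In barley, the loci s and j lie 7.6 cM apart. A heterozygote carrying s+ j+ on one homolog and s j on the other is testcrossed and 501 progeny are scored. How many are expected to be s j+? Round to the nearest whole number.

A map distance of 7.6 cM corresponds to a recombination frequency of 0.076.
The F1 is s+ j+ / s j, so s j+ is a recombinant gamete class with expected frequency r/2 = 0.076/2 = 0.0380.
Expected number = 0.0380 × 501 = 19.04 ≈ 19.

19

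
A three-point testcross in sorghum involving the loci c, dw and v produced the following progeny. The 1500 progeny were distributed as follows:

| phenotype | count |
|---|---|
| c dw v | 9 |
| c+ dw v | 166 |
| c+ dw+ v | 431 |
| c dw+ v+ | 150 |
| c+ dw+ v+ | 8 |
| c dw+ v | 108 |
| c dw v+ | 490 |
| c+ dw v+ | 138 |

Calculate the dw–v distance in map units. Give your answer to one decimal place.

22.2 map units

The two most frequent reciprocal classes, c dw v+ and c+ dw+ v, are the parental types, so the F1 was c dw v+ / c+ dw+ v.
The two rarest classes, c dw v and c+ dw+ v+, are the double crossovers. Comparing them with the parentals, only the v allele has switched, so v is the middle locus and the order is c – v – dw.
Crossovers in the v–dw interval produce the single-crossover classes c dw+ v+ and c+ dw v (150 + 166 = 316) plus the double crossovers (17).
RF(v–dw) = (316 + 17) / 1500 = 333/1500 = 0.2220 → 22.2 map units.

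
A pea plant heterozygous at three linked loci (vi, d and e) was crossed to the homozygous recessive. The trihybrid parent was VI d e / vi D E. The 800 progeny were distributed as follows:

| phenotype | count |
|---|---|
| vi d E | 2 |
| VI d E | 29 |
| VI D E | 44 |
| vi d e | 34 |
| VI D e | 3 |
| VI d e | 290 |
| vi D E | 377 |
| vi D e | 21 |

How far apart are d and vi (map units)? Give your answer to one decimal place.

The two rarest classes, VI D e and vi d E, are the double crossovers. Comparing them with the parentals, only the d allele has switched, so d is the middle locus and the order is vi – d – e.
Crossovers in the vi–d interval produce the single-crossover classes vi d e and VI D E (34 + 44 = 78) plus the double crossovers (5).
RF(vi–d) = (78 + 5) / 800 = 83/800 = 0.1037 → 10.4 map units.

10.4 map units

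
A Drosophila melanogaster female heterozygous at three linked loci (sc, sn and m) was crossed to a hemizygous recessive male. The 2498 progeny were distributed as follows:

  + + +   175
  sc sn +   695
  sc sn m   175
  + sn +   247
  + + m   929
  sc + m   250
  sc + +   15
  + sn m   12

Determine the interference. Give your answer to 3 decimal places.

The two most frequent reciprocal classes, + + m and sc sn +, are the parental types, so the F1 was + + m / sc sn +.
The two rarest classes, + sn m and sc + +, are the double crossovers. Comparing them with the parentals, only the sn allele has switched, so sn is the middle locus and the order is m – sn – sc.
m–sn: (350 + 27)/2498 = 0.1509; sn–sc: (497 + 27)/2498 = 0.2098.
Expected DCO frequency = 0.1509 × 0.2098 ≈ 0.03166; observed = 27/2498 ≈ 0.01081.
Coefficient of coincidence = 0.01081/0.03166 ≈ 0.341; interference = 1 − 0.341 = 0.659.

0.659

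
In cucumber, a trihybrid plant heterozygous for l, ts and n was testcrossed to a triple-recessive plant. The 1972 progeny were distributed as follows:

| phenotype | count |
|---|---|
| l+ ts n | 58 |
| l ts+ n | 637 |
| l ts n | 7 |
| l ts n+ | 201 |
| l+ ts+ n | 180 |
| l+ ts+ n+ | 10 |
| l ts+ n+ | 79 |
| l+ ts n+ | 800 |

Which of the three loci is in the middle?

The two most frequent reciprocal classes, l+ ts n+ and l ts+ n, are the parental types, so the F1 was l+ ts n+ / l ts+ n.
The two rarest classes, l+ ts+ n+ and l ts n, are the double crossovers. Comparing them with the parentals, only the ts allele has switched, so ts is the middle locus and the order is n – ts – l.

ts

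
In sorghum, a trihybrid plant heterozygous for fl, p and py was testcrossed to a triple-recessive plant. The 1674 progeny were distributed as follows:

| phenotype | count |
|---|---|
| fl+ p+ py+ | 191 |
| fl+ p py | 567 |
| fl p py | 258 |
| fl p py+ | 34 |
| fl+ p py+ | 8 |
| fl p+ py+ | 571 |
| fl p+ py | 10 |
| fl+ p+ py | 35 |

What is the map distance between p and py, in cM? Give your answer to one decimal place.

The two most frequent reciprocal classes, fl p+ py+ and fl+ p py, are the parental types, so the F1 was fl p+ py+ / fl+ p py.
The two rarest classes, fl p+ py and fl+ p py+, are the double crossovers. Comparing them with the parentals, only the py allele has switched, so py is the middle locus and the order is fl – py – p.
Crossovers in the py–p interval produce the single-crossover classes fl p py+ and fl+ p+ py (34 + 35 = 69) plus the double crossovers (18).
RF(py–p) = (69 + 18) / 1674 = 87/1674 = 0.0520 → 5.2 cM.

5.2 cM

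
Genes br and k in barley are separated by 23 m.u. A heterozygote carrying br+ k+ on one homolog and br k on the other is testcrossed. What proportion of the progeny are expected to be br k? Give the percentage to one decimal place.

38.5%

A map distance of 23 m.u. corresponds to a recombination frequency of 0.230.
The F1 is br+ k+ / br k, so br k is a parental gamete class with expected frequency (1 − r)/2 = 0.770/2 = 0.3850.
That is 0.3850 = 38.5% of the progeny.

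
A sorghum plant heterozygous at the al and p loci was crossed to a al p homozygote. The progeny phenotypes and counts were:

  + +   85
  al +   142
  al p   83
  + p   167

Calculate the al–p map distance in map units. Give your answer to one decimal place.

35.2 map units

The two most frequent classes, + p (167) and al + (142), are the parental types, so the F1 was + p / al +.
The recombinant classes are + + and al p: 85 + 83 = 168.
Recombination frequency = 168/477 = 0.3522 ≈ 35.2%, i.e. 35.2 map units.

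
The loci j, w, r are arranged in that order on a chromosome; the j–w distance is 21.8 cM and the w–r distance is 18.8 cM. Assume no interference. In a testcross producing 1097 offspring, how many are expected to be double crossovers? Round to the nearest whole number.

Map distances give recombination frequencies of 0.218 and 0.188 for the two intervals.
With no interference, expected double-crossover frequency = 0.218 × 0.188 = 0.04098.
Expected number = 0.04098 × 1097 = 44.96 ≈ 45.

45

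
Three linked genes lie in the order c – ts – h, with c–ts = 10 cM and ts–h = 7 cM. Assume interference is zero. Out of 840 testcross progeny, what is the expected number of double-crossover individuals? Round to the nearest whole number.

Map distances give recombination frequencies of 0.100 and 0.070 for the two intervals.
With no interference, expected double-crossover frequency = 0.100 × 0.070 = 0.00700.
Expected number = 0.00700 × 840 = 5.88 ≈ 6.

6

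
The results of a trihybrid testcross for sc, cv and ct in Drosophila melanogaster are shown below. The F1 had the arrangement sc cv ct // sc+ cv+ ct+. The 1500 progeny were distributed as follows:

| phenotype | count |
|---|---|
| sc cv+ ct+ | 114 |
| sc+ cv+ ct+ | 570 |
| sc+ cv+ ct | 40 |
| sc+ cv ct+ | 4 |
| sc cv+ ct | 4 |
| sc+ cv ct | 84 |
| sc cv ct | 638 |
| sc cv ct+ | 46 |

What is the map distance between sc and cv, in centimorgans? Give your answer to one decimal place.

The two rarest classes, sc cv+ ct and sc+ cv ct+, are the double crossovers. Comparing them with the parentals, only the cv allele has switched, so cv is the middle locus and the order is sc – cv – ct.
Crossovers in the sc–cv interval produce the single-crossover classes sc+ cv ct and sc cv+ ct+ (84 + 114 = 198) plus the double crossovers (8).
RF(sc–cv) = (198 + 8) / 1500 = 206/1500 = 0.1373 → 13.7 centimorgans.

13.7 centimorgans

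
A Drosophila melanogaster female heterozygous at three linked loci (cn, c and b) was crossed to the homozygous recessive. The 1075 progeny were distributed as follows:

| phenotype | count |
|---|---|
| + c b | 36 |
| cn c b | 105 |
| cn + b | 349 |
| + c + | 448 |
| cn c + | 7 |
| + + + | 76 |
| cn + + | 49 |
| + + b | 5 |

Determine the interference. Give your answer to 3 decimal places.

The two most frequent reciprocal classes, + c + and cn + b, are the parental types, so the F1 was + c + / cn + b.
The two rarest classes, cn c + and + + b, are the double crossovers. Comparing them with the parentals, only the cn allele has switched, so cn is the middle locus and the order is c – cn – b.
c–cn: (181 + 12)/1075 = 0.1795; cn–b: (85 + 12)/1075 = 0.0902.
Expected DCO frequency = 0.1795 × 0.0902 ≈ 0.01619; observed = 12/1075 ≈ 0.01116.
Coefficient of coincidence = 0.01116/0.01619 ≈ 0.689; interference = 1 − 0.689 = 0.311.

0.311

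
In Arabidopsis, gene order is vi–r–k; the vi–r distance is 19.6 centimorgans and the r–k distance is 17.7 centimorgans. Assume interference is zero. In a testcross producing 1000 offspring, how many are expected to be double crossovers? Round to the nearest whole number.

35

Map distances give recombination frequencies of 0.196 and 0.177 for the two intervals.
With no interference, expected double-crossover frequency = 0.196 × 0.177 = 0.03469.
Expected number = 0.03469 × 1000 = 34.69 ≈ 35.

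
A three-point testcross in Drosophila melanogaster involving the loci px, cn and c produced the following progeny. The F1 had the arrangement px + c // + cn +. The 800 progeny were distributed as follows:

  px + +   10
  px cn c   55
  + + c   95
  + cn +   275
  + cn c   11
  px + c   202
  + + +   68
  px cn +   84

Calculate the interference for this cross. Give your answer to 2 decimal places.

0.42

The two rarest classes, px + + and + cn c, are the double crossovers. Comparing them with the parentals, only the c allele has switched, so c is the middle locus and the order is px – c – cn.
px–c: (179 + 21)/800 = 0.2500; c–cn: (123 + 21)/800 = 0.1800.
Expected DCO frequency = 0.2500 × 0.1800 ≈ 0.04500; observed = 21/800 ≈ 0.02625.
Coefficient of coincidence = 0.02625/0.04500 ≈ 0.58; interference = 1 − 0.58 = 0.42.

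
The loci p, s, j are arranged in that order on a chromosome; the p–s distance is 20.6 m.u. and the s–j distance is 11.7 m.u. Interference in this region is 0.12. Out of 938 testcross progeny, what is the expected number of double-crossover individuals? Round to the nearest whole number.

Map distances give recombination frequencies of 0.206 and 0.117 for the two intervals.
With interference 0.12 (so coincidence = 0.88), expected double-crossover frequency = 0.206 × 0.117 × 0.88 = 0.02121.
Expected number = 0.02121 × 938 = 19.89 ≈ 20.

20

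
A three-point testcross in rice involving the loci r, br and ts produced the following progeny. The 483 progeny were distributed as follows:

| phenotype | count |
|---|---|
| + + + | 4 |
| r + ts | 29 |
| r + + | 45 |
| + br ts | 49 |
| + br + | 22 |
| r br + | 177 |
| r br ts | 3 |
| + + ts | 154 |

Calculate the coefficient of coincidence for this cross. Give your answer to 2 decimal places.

0.58

The two most frequent reciprocal classes, r br + and + + ts, are the parental types, so the F1 was r br + / + + ts.
The two rarest classes, r br ts and + + +, are the double crossovers. Comparing them with the parentals, only the ts allele has switched, so ts is the middle locus and the order is br – ts – r.
br–ts: (94 + 7)/483 = 0.2091; ts–r: (51 + 7)/483 = 0.1201.
Expected DCO frequency = 0.2091 × 0.1201 ≈ 0.02511; observed = 7/483 ≈ 0.01449.
Coefficient of coincidence = 0.01449/0.02511 ≈ 0.58.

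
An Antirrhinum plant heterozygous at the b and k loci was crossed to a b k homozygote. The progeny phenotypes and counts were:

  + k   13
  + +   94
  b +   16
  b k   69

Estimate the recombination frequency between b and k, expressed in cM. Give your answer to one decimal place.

15.1 cM

The two most frequent classes, + + (94) and b k (69), are the parental types, so the F1 was + + / b k.
The recombinant classes are + k and b +: 13 + 16 = 29.
Recombination frequency = 29/192 = 0.1510 ≈ 15.1%, i.e. 15.1 cM.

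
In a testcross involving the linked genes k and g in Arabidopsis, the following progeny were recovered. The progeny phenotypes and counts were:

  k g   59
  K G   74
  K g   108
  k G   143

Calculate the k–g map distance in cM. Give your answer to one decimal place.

The two most frequent classes, K g (108) and k G (143), are the parental types, so the F1 was K g / k G.
The recombinant classes are K G and k g: 74 + 59 = 133.
Recombination frequency = 133/384 = 0.3464 ≈ 34.6%, i.e. 34.6 cM.

34.6 cM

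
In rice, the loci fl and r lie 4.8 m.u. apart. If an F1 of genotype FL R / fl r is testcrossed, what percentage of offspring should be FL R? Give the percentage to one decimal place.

47.6%

A map distance of 4.8 m.u. corresponds to a recombination frequency of 0.048.
The F1 is FL R / fl r, so FL R is a parental gamete class with expected frequency (1 − r)/2 = 0.952/2 = 0.4760.
That is 0.4760 = 47.6% of the progeny.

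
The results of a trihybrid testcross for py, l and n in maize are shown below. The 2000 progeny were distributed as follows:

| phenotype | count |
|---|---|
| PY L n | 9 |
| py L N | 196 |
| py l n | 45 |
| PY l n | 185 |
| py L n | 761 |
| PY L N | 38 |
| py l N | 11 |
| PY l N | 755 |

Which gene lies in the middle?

The two most frequent reciprocal classes, py L n and PY l N, are the parental types, so the F1 was py L n / PY l N.
The two rarest classes, PY L n and py l N, are the double crossovers. Comparing them with the parentals, only the py allele has switched, so py is the middle locus and the order is l – py – n.

py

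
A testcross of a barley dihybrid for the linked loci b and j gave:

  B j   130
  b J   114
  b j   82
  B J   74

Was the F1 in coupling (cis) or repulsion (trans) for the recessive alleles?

The two most frequent classes are B j (130) and b J (114); these are the parental (non-recombinant) types.
So the F1 carried B j on one chromosome and b J on the other — the recessive alleles are on opposite chromosomes (trans / repulsion).

trans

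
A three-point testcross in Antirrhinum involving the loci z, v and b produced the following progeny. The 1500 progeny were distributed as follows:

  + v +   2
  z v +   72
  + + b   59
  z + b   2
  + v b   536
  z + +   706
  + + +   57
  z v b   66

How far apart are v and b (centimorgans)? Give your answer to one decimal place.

9.0 centimorgans

The two most frequent reciprocal classes, z + + and + v b, are the parental types, so the F1 was z + + / + v b.
The two rarest classes, z + b and + v +, are the double crossovers. Comparing them with the parentals, only the b allele has switched, so b is the middle locus and the order is v – b – z.
Crossovers in the v–b interval produce the single-crossover classes z v + and + + b (72 + 59 = 131) plus the double crossovers (4).
RF(v–b) = (131 + 4) / 1500 = 135/1500 = 0.0900 → 9.0 centimorgans.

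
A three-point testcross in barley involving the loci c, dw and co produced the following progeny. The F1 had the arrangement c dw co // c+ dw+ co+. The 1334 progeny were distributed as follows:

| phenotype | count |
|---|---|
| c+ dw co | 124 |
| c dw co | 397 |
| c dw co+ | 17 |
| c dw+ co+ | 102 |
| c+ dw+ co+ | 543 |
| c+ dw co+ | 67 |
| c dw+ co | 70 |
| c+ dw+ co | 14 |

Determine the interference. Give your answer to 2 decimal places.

The two rarest classes, c dw co+ and c+ dw+ co, are the double crossovers. Comparing them with the parentals, only the co allele has switched, so co is the middle locus and the order is dw – co – c.
dw–co: (137 + 31)/1334 = 0.1259; co–c: (226 + 31)/1334 = 0.1927.
Expected DCO frequency = 0.1259 × 0.1927 ≈ 0.02426; observed = 31/1334 ≈ 0.02324.
Coefficient of coincidence = 0.02324/0.02426 ≈ 0.96; interference = 1 − 0.96 = 0.04.

0.04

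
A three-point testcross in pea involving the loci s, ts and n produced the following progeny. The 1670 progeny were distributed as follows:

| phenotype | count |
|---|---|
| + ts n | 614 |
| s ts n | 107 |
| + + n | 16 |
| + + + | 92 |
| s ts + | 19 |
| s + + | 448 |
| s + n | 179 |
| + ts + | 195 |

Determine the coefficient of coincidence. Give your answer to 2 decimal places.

0.61

The two most frequent reciprocal classes, + ts n and s + +, are the parental types, so the F1 was + ts n / s + +.
The two rarest classes, + + n and s ts +, are the double crossovers. Comparing them with the parentals, only the ts allele has switched, so ts is the middle locus and the order is s – ts – n.
s–ts: (199 + 35)/1670 = 0.1401; ts–n: (374 + 35)/1670 = 0.2449.
Expected DCO frequency = 0.1401 × 0.2449 ≈ 0.03431; observed = 35/1670 ≈ 0.02096.
Coefficient of coincidence = 0.02096/0.03431 ≈ 0.61.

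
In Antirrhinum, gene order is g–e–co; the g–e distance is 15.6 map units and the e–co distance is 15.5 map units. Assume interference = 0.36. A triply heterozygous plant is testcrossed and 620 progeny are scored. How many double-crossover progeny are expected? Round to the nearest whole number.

Map distances give recombination frequencies of 0.156 and 0.155 for the two intervals.
With interference 0.36 (so coincidence = 0.64), expected double-crossover frequency = 0.156 × 0.155 × 0.64 = 0.01548.
Expected number = 0.01548 × 620 = 9.59 ≈ 10.

10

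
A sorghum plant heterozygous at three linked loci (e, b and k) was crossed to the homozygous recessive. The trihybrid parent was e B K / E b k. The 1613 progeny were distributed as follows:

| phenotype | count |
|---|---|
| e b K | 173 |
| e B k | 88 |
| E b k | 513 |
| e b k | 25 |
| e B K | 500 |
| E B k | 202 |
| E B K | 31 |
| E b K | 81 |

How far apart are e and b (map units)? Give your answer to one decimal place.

26.7 map units

The two rarest classes, E B K and e b k, are the double crossovers. Comparing them with the parentals, only the e allele has switched, so e is the middle locus and the order is b – e – k.
Crossovers in the b–e interval produce the single-crossover classes e b K and E B k (173 + 202 = 375) plus the double crossovers (56).
RF(b–e) = (375 + 56) / 1613 = 431/1613 = 0.2672 → 26.7 map units.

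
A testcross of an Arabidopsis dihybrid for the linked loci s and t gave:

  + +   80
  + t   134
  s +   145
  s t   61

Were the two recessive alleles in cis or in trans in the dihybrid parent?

The two most frequent classes are + t (134) and s + (145); these are the parental (non-recombinant) types.
So the F1 carried + t on one chromosome and s + on the other — the recessive alleles are on opposite chromosomes (trans / repulsion).

trans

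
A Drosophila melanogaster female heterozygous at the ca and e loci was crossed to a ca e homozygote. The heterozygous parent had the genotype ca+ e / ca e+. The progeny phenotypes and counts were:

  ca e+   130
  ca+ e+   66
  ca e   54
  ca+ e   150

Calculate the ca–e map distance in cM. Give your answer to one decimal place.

The recombinant classes are ca+ e+ and ca e: 66 + 54 = 120.
Recombination frequency = 120/400 = 0.3000 ≈ 30.0%, i.e. 30.0 cM.

30.0 cM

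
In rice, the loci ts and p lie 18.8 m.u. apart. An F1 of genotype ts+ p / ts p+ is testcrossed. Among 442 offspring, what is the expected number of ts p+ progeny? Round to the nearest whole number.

179

A map distance of 18.8 m.u. corresponds to a recombination frequency of 0.188.
The F1 is ts+ p / ts p+, so ts p+ is a parental gamete class with expected frequency (1 − r)/2 = 0.812/2 = 0.4060.
Expected number = 0.4060 × 442 = 179.45 ≈ 179.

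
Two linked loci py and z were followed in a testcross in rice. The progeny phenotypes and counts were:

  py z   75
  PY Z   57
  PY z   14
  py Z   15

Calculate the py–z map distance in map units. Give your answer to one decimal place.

18.0 map units

The two most frequent classes, PY Z (57) and py z (75), are the parental types, so the F1 was PY Z / py z.
The recombinant classes are PY z and py Z: 14 + 15 = 29.
Recombination frequency = 29/161 = 0.1801 ≈ 18.0%, i.e. 18.0 map units.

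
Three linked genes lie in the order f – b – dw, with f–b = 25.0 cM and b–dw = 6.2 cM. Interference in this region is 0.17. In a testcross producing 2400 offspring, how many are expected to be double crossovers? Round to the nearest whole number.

Map distances give recombination frequencies of 0.250 and 0.062 for the two intervals.
With interference 0.17 (so coincidence = 0.83), expected double-crossover frequency = 0.250 × 0.062 × 0.83 = 0.01286.
Expected number = 0.01286 × 2400 = 30.88 ≈ 31.

31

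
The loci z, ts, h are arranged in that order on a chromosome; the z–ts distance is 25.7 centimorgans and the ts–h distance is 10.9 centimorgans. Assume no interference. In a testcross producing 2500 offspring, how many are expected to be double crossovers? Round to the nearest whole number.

70

Map distances give recombination frequencies of 0.257 and 0.109 for the two intervals.
With no interference, expected double-crossover frequency = 0.257 × 0.109 = 0.02801.
Expected number = 0.02801 × 2500 = 70.03 ≈ 70.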